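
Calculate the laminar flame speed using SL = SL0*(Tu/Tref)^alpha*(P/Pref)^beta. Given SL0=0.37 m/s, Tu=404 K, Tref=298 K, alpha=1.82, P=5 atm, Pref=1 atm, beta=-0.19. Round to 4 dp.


SL = SL0 * (Tu/Tref)^alpha * (P/Pref)^beta
T ratio = 404/298 = 1.35570470
(T ratio)^alpha = 1.35570470^1.82 = 1.739965
(P/Pref)^beta = 5^(-0.19) = 0.736539
SL = 0.37 * 1.739965 * 0.736539 = 0.4742 m/s


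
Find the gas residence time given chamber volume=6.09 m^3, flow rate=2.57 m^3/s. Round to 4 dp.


tau = V / Q_flow
tau = 6.09 / 2.57 = 2.3696 s


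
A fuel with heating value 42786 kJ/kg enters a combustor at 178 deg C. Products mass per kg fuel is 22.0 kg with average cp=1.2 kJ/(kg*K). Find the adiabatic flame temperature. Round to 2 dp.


T_ad = T_in + Hc / (m_p * cp)
Denominator = 22.0 * 1.2 = 26.4000
Temperature rise = 42786 / 26.4000 = 1620.68 K
T_ad = 178 + 1620.68 = 1798.68 deg C


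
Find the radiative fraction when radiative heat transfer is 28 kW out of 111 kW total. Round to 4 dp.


f_rad = Q_rad / Q_total
f_rad = 28 / 111 = 0.2523


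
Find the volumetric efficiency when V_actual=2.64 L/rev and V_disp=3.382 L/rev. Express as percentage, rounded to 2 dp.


eta_v = (V_actual / V_disp) * 100
Ratio = 2.64 / 3.382 = 0.7806
eta_v = 0.7806 * 100 = 78.06%


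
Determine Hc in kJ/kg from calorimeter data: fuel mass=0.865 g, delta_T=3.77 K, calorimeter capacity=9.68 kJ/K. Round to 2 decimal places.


Hc = C_cal * delta_T / m_fuel
Q_released = 9.68 * 3.77 = 36.4936 kJ
m_fuel = 0.865 g = 0.865/1000 kg = 0.000865 kg
Hc = 36.4936 / 0.000865 = 42189.13 kJ/kg


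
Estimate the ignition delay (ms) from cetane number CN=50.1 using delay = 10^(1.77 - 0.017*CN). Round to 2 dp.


delay = 10^(1.77 - 0.017*CN)
Exponent = 1.77 - 0.017*50.1 = 0.9183
delay = 10^0.9183 = 8.29 ms


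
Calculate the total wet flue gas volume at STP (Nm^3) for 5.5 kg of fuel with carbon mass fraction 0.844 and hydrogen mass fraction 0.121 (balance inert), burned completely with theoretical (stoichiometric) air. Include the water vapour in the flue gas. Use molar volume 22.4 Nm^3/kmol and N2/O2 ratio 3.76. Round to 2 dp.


Per kg fuel: CO2 = (C/12 kmol)*22.4 = (0.844/12)*22.4 = 1.57547 Nm^3
Per kg fuel: H2O = (H/2 kmol)*22.4 = (0.121/2)*22.4 = 1.35520 Nm^3
O2 needed per kg fuel = C/12 + H/4 = 0.844/12 + 0.121/4 = 0.10058333 kmol
Per kg fuel: N2 = O2*3.76*22.4 = 0.10058333*3.76*22.4 = 8.47153 Nm^3
Total per kg = 1.57547 + 1.35520 + 8.47153 = 11.40220 Nm^3
Total = 11.40220 * 5.5 = 62.71 Nm^3


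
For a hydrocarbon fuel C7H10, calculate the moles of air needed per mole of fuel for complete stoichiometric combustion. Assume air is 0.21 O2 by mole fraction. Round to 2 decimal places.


Balanced combustion: C7H10 + 9.5 O2 -> 7 CO2 + 5 H2O
O2 needed = C + H/4 = 7 + 10/4 = 9.50 moles
Air moles = O2 / 0.21 = 9.50 / 0.21 = 45.24 moles air


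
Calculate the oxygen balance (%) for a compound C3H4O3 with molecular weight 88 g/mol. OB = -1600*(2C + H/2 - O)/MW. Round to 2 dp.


OB = -1600 * (2C + H/2 - O) / MW
Inner = 2*3 + 4/2 - 3 = 5.00
OB = -1600 * 5.00 / 88 = -90.91%


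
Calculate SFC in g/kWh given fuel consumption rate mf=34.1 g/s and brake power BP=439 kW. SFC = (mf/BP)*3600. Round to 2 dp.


SFC = (mf / BP) * 3600
Rate = 34.1 / 439 = 0.077677 g/(s*kW)
SFC = 0.077677 * 3600 = 279.64 g/kWh


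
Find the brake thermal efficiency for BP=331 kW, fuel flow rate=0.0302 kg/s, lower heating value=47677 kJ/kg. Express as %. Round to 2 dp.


eta_BTE = (BP / (mf * LHV)) * 100
Denominator = 0.0302 * 47677 = 1439.8454 kW
eta_BTE = (331 / 1439.8454) * 100 = 22.99%


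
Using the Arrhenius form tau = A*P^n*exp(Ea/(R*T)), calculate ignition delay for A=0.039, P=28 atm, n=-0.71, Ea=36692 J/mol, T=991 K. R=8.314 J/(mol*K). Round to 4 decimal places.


tau = A * P^n * exp(Ea/(R*T))
P^n = 28^(-0.71) = 0.09386805
Ea/(R*T) = 36692/(8.314*991) = 4.453359
exp(Ea/(R*T)) = 85.915052
tau = 0.039 * 0.09386805 * 85.915052 = 0.3145 ms


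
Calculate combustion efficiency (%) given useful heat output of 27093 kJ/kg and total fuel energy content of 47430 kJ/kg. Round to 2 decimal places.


Efficiency = (Q_useful / Q_fuel) * 100
Efficiency = (27093 / 47430) * 100
Efficiency = 0.5712 * 100 = 57.12%


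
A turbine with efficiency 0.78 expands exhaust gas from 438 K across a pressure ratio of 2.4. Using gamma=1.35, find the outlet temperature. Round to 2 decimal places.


T_out = T_in * (1 - eta * (1 - PR^(-(gamma-1)/gamma)))
Exponent = -(1.35-1)/1.35 = -0.25925926
PR^exp = 2.4^(-0.25925926) = 0.79694200
Factor = 1 - 0.78*(1 - 0.79694200) = 0.84161476
T_out = 438 * 0.84161476 = 368.63 K


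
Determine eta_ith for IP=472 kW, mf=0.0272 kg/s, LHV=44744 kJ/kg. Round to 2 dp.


eta_ith = (IP / (mf * LHV)) * 100
Denominator = 0.0272 * 44744 = 1217.0368 kW
eta_ith = (472 / 1217.0368) * 100 = 38.78%


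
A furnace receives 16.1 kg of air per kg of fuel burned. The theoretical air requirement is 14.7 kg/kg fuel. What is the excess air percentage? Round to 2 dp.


Excess air = actual - stoichiometric = 16.1 - 14.7 = 1.40 kg/kg fuel
Excess air % = (excess / stoich) * 100 = (1.40 / 14.7) * 100 = 9.52%


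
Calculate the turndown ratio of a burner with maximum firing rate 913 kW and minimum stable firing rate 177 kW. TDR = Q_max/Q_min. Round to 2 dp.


TDR = Q_max / Q_min
TDR = 913 / 177 = 5.16


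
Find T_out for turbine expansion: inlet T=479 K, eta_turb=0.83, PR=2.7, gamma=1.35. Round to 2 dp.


T_out = T_in * (1 - eta * (1 - PR^(-(gamma-1)/gamma)))
Exponent = -(1.35-1)/1.35 = -0.25925926
PR^exp = 2.7^(-0.25925926) = 0.77297411
Factor = 1 - 0.83*(1 - 0.77297411) = 0.81156851
T_out = 479 * 0.81156851 = 388.74 K


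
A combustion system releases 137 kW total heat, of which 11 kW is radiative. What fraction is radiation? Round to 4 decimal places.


f_rad = Q_rad / Q_total
f_rad = 11 / 137 = 0.0803


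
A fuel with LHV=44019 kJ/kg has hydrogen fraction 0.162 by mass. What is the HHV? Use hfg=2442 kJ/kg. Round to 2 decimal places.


HHV = LHV + hfg * 9 * H
Water addition = 2442 * 9 * 0.162 = 3560.436 kJ/kg
HHV = 44019 + 3560.436 = 47579.44 kJ/kg


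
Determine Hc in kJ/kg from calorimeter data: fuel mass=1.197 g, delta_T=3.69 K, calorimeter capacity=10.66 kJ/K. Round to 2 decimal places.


Hc = C_cal * delta_T / m_fuel
Q_released = 10.66 * 3.69 = 39.3354 kJ
m_fuel = 1.197 g = 1.197/1000 kg = 0.001197 kg
Hc = 39.3354 / 0.001197 = 32861.65 kJ/kg


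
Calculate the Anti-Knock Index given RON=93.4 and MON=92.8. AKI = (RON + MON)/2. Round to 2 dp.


AKI = (RON + MON) / 2
AKI = (93.4 + 92.8) / 2
AKI = 186.2 / 2 = 93.10


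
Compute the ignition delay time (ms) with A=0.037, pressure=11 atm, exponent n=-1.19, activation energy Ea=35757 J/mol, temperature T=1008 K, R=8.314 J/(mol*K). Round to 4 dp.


tau = A * P^n * exp(Ea/(R*T))
P^n = 11^(-1.19) = 0.05764249
Ea/(R*T) = 35757/(8.314*1008) = 4.266684
exp(Ea/(R*T)) = 71.284893
tau = 0.037 * 0.05764249 * 71.284893 = 0.1520 ms


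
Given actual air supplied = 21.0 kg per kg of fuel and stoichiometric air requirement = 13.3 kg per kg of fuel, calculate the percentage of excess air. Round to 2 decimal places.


Excess air = actual - stoichiometric = 21.0 - 13.3 = 7.70 kg/kg fuel
Excess air % = (excess / stoich) * 100 = (7.70 / 13.3) * 100 = 57.89%


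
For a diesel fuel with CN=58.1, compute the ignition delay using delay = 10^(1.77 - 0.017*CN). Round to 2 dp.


delay = 10^(1.77 - 0.017*CN)
Exponent = 1.77 - 0.017*58.1 = 0.7823
delay = 10^0.7823 = 6.06 ms


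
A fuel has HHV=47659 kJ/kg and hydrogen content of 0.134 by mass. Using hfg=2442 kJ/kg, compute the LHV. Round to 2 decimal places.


LHV = HHV - hfg * 9 * H
Water correction = 2442 * 9 * 0.134 = 2945.052 kJ/kg
LHV = 47659 - 2945.052 = 44713.95 kJ/kg


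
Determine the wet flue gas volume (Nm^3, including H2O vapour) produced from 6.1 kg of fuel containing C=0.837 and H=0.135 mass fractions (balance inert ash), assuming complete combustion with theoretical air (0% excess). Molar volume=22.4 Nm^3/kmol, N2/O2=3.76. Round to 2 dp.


Per kg fuel: CO2 = (C/12 kmol)*22.4 = (0.837/12)*22.4 = 1.56240 Nm^3
Per kg fuel: H2O = (H/2 kmol)*22.4 = (0.135/2)*22.4 = 1.51200 Nm^3
O2 needed per kg fuel = C/12 + H/4 = 0.837/12 + 0.135/4 = 0.10350000 kmol
Per kg fuel: N2 = O2*3.76*22.4 = 0.10350000*3.76*22.4 = 8.71718 Nm^3
Total per kg = 1.56240 + 1.51200 + 8.71718 = 11.79158 Nm^3
Total = 11.79158 * 6.1 = 71.93 Nm^3


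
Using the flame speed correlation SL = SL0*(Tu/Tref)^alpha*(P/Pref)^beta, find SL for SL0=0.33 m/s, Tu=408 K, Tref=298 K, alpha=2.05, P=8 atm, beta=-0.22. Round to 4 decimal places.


SL = SL0 * (Tu/Tref)^alpha * (P/Pref)^beta
T ratio = 408/298 = 1.36912752
(T ratio)^alpha = 1.36912752^2.05 = 1.904189
(P/Pref)^beta = 8^(-0.22) = 0.632878
SL = 0.33 * 1.904189 * 0.632878 = 0.3977 m/s


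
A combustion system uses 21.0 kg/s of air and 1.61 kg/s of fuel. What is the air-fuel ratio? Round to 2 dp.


AFR = m_air / m_fuel
AFR = 21.0 / 1.61 = 13.04


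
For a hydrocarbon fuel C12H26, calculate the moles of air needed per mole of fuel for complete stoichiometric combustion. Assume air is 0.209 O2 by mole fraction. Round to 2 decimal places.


Balanced combustion: C12H26 + 18.5 O2 -> 12 CO2 + 13 H2O
O2 needed = C + H/4 = 12 + 26/4 = 18.50 moles
Air moles = O2 / 0.209 = 18.50 / 0.209 = 88.52 moles air


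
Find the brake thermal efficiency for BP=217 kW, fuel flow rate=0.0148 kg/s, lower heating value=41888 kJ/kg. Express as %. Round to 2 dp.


eta_BTE = (BP / (mf * LHV)) * 100
Denominator = 0.0148 * 41888 = 619.9424 kW
eta_BTE = (217 / 619.9424) * 100 = 35.00%


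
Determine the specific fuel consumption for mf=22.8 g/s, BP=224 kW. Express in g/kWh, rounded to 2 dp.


SFC = (mf / BP) * 3600
Rate = 22.8 / 224 = 0.101786 g/(s*kW)
SFC = 0.101786 * 3600 = 366.43 g/kWh


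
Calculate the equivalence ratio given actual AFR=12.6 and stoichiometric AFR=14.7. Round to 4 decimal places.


phi = AFR_stoich / AFR_actual
phi = 14.7 / 12.6 = 1.1667


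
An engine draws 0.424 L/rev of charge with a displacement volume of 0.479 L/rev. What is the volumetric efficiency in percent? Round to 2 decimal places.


eta_v = (V_actual / V_disp) * 100
Ratio = 0.424 / 0.479 = 0.8852
eta_v = 0.8852 * 100 = 88.52%


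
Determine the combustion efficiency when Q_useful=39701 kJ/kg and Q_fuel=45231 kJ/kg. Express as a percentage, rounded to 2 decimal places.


Efficiency = (Q_useful / Q_fuel) * 100
Efficiency = (39701 / 45231) * 100
Efficiency = 0.8777 * 100 = 87.77%


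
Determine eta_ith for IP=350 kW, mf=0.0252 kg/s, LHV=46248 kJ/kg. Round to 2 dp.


eta_ith = (IP / (mf * LHV)) * 100
Denominator = 0.0252 * 46248 = 1165.4496 kW
eta_ith = (350 / 1165.4496) * 100 = 30.03%


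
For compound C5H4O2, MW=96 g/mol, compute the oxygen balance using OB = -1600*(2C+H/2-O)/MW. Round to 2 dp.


OB = -1600 * (2C + H/2 - O) / MW
Inner = 2*5 + 4/2 - 2 = 10.00
OB = -1600 * 10.00 / 96 = -166.67%


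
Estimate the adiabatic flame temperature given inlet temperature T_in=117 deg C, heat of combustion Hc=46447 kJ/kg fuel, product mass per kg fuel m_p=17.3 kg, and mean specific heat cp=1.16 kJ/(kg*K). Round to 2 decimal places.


T_ad = T_in + Hc / (m_p * cp)
Denominator = 17.3 * 1.16 = 20.0680
Temperature rise = 46447 / 20.0680 = 2314.48 K
T_ad = 117 + 2314.48 = 2431.48 deg C


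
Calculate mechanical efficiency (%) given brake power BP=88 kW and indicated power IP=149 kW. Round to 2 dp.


eta_mech = (BP / IP) * 100
Ratio = 88 / 149 = 0.5906
eta_mech = 0.5906 * 100 = 59.06%


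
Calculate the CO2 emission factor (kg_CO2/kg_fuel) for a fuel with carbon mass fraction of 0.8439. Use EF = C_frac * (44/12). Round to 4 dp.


EF = C_frac * (M_CO2 / M_C)
EF = 0.8439 * (44/12)
EF = 0.8439 * 3.666667 = 3.0943 kg_CO2/kg_fuel


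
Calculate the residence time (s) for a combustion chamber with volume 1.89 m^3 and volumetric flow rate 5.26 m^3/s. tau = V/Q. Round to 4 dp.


tau = V / Q_flow
tau = 1.89 / 5.26 = 0.3593 s


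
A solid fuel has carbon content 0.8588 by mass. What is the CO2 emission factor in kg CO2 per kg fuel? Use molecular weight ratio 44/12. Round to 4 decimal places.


EF = C_frac * (M_CO2 / M_C)
EF = 0.8588 * (44/12)
EF = 0.8588 * 3.666667 = 3.1489 kg_CO2/kg_fuel


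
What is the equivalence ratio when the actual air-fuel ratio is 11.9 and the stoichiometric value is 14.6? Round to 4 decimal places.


phi = AFR_stoich / AFR_actual
phi = 14.6 / 11.9 = 1.2269


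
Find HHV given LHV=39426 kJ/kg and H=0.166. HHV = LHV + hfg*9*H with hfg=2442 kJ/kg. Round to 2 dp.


HHV = LHV + hfg * 9 * H
Water addition = 2442 * 9 * 0.166 = 3648.348 kJ/kg
HHV = 39426 + 3648.348 = 43074.35 kJ/kg


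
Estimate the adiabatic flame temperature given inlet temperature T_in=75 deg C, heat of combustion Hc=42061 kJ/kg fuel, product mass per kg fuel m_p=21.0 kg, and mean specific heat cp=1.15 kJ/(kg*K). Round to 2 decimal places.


T_ad = T_in + Hc / (m_p * cp)
Denominator = 21.0 * 1.15 = 24.1500
Temperature rise = 42061 / 24.1500 = 1741.66 K
T_ad = 75 + 1741.66 = 1816.66 deg C


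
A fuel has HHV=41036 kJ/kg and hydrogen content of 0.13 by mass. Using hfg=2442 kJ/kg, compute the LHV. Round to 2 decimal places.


LHV = HHV - hfg * 9 * H
Water correction = 2442 * 9 * 0.13 = 2857.140 kJ/kg
LHV = 41036 - 2857.140 = 38178.86 kJ/kg


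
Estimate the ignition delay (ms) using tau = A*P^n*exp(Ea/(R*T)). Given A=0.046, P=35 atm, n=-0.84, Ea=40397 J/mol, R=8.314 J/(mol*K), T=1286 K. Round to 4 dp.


tau = A * P^n * exp(Ea/(R*T))
P^n = 35^(-0.84) = 0.05046414
Ea/(R*T) = 40397/(8.314*1286) = 3.778315
exp(Ea/(R*T)) = 43.742260
tau = 0.046 * 0.05046414 * 43.742260 = 0.1015 ms


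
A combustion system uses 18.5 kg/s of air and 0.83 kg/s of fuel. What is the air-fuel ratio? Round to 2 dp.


AFR = m_air / m_fuel
AFR = 18.5 / 0.83 = 22.29


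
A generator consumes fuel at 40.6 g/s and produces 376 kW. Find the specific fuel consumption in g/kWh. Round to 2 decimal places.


SFC = (mf / BP) * 3600
Rate = 40.6 / 376 = 0.107979 g/(s*kW)
SFC = 0.107979 * 3600 = 388.72 g/kWh


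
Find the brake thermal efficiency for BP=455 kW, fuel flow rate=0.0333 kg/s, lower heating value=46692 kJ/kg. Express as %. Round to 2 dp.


eta_BTE = (BP / (mf * LHV)) * 100
Denominator = 0.0333 * 46692 = 1554.8436 kW
eta_BTE = (455 / 1554.8436) * 100 = 29.26%


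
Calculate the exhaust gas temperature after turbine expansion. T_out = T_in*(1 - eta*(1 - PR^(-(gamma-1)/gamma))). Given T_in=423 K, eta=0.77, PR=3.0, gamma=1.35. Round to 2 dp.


T_out = T_in * (1 - eta * (1 - PR^(-(gamma-1)/gamma)))
Exponent = -(1.35-1)/1.35 = -0.25925926
PR^exp = 3.0^(-0.25925926) = 0.75214556
Factor = 1 - 0.77*(1 - 0.75214556) = 0.80915208
T_out = 423 * 0.80915208 = 342.27 K


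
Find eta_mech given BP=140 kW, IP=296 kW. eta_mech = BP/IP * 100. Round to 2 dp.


eta_mech = (BP / IP) * 100
Ratio = 140 / 296 = 0.4730
eta_mech = 0.4730 * 100 = 47.30%


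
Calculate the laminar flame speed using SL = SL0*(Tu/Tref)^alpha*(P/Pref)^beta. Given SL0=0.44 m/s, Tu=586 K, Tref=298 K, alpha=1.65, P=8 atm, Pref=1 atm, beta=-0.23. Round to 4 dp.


SL = SL0 * (Tu/Tref)^alpha * (P/Pref)^beta
T ratio = 586/298 = 1.96644295
(T ratio)^alpha = 1.96644295^1.65 = 3.051928
(P/Pref)^beta = 8^(-0.23) = 0.619854
SL = 0.44 * 3.051928 * 0.619854 = 0.8324 m/s


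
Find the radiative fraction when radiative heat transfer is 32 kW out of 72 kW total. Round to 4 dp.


f_rad = Q_rad / Q_total
f_rad = 32 / 72 = 0.4444


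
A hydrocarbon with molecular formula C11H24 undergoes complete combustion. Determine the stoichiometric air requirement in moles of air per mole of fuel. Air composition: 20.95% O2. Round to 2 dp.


Balanced combustion: C11H24 + 17 O2 -> 11 CO2 + 12 H2O
O2 needed = C + H/4 = 11 + 24/4 = 17.00 moles
Air moles = O2 / 0.2095 = 17.00 / 0.2095 = 81.15 moles air


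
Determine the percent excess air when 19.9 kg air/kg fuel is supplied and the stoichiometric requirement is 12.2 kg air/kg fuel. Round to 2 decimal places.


Excess air = actual - stoichiometric = 19.9 - 12.2 = 7.70 kg/kg fuel
Excess air % = (excess / stoich) * 100 = (7.70 / 12.2) * 100 = 63.11%


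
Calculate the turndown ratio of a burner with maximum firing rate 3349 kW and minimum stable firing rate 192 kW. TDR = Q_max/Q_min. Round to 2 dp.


TDR = Q_max / Q_min
TDR = 3349 / 192 = 17.44


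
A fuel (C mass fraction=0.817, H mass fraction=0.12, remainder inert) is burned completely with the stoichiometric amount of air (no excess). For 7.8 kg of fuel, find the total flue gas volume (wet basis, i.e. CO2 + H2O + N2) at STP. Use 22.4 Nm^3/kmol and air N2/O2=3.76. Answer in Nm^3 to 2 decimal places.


Per kg fuel: CO2 = (C/12 kmol)*22.4 = (0.817/12)*22.4 = 1.52507 Nm^3
Per kg fuel: H2O = (H/2 kmol)*22.4 = (0.12/2)*22.4 = 1.34400 Nm^3
O2 needed per kg fuel = C/12 + H/4 = 0.817/12 + 0.12/4 = 0.09808333 kmol
Per kg fuel: N2 = O2*3.76*22.4 = 0.09808333*3.76*22.4 = 8.26097 Nm^3
Total per kg = 1.52507 + 1.34400 + 8.26097 = 11.13004 Nm^3
Total = 11.13004 * 7.8 = 86.81 Nm^3


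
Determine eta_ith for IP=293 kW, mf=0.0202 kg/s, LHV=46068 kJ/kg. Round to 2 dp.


eta_ith = (IP / (mf * LHV)) * 100
Denominator = 0.0202 * 46068 = 930.5736 kW
eta_ith = (293 / 930.5736) * 100 = 31.49%


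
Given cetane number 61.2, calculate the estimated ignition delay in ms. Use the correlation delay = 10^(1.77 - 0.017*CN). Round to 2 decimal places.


delay = 10^(1.77 - 0.017*CN)
Exponent = 1.77 - 0.017*61.2 = 0.7296
delay = 10^0.7296 = 5.37 ms


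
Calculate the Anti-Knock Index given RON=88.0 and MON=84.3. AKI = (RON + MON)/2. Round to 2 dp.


AKI = (RON + MON) / 2
AKI = (88.0 + 84.3) / 2
AKI = 172.3 / 2 = 86.15


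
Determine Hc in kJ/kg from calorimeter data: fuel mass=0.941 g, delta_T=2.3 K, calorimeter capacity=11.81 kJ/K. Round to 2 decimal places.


Hc = C_cal * delta_T / m_fuel
Q_released = 11.81 * 2.3 = 27.1630 kJ
m_fuel = 0.941 g = 0.941/1000 kg = 0.000941 kg
Hc = 27.1630 / 0.000941 = 28866.10 kJ/kg


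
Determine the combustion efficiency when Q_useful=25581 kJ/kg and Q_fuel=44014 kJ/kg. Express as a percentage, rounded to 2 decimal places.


Efficiency = (Q_useful / Q_fuel) * 100
Efficiency = (25581 / 44014) * 100
Efficiency = 0.5812 * 100 = 58.12%


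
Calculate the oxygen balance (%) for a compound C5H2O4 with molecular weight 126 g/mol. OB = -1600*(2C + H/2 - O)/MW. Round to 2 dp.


OB = -1600 * (2C + H/2 - O) / MW
Inner = 2*5 + 2/2 - 4 = 7.00
OB = -1600 * 7.00 / 126 = -88.89%


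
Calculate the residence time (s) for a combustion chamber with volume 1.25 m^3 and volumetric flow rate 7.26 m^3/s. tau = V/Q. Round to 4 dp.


tau = V / Q_flow
tau = 1.25 / 7.26 = 0.1722 s


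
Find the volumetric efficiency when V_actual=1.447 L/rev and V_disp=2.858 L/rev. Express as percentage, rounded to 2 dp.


eta_v = (V_actual / V_disp) * 100
Ratio = 1.447 / 2.858 = 0.5063
eta_v = 0.5063 * 100 = 50.63%


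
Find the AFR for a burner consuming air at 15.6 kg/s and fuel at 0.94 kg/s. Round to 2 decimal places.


AFR = m_air / m_fuel
AFR = 15.6 / 0.94 = 16.60


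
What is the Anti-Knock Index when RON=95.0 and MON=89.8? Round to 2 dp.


AKI = (RON + MON) / 2
AKI = (95.0 + 89.8) / 2
AKI = 184.8 / 2 = 92.40


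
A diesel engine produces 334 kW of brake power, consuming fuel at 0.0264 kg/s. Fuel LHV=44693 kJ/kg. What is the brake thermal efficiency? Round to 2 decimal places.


eta_BTE = (BP / (mf * LHV)) * 100
Denominator = 0.0264 * 44693 = 1179.8952 kW
eta_BTE = (334 / 1179.8952) * 100 = 28.31%


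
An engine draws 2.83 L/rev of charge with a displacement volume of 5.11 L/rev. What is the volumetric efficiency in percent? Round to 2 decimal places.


eta_v = (V_actual / V_disp) * 100
Ratio = 2.83 / 5.11 = 0.5538
eta_v = 0.5538 * 100 = 55.38%


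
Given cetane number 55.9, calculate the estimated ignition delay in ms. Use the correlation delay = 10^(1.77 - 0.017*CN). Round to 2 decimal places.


delay = 10^(1.77 - 0.017*CN)
Exponent = 1.77 - 0.017*55.9 = 0.8197
delay = 10^0.8197 = 6.60 ms


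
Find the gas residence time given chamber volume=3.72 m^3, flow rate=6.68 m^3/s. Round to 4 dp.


tau = V / Q_flow
tau = 3.72 / 6.68 = 0.5569 s


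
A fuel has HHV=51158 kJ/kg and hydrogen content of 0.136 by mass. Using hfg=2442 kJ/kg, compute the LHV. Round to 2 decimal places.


LHV = HHV - hfg * 9 * H
Water correction = 2442 * 9 * 0.136 = 2989.008 kJ/kg
LHV = 51158 - 2989.008 = 48168.99 kJ/kg


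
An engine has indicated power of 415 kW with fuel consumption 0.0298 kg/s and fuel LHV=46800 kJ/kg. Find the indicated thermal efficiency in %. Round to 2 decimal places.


eta_ith = (IP / (mf * LHV)) * 100
Denominator = 0.0298 * 46800 = 1394.6400 kW
eta_ith = (415 / 1394.6400) * 100 = 29.76%


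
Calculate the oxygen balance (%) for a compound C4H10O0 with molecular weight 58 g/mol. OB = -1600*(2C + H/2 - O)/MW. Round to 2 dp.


OB = -1600 * (2C + H/2 - O) / MW
Inner = 2*4 + 10/2 - 0 = 13.00
OB = -1600 * 13.00 / 58 = -358.62%


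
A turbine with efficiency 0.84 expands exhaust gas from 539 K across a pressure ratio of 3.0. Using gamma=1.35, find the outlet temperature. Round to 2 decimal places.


T_out = T_in * (1 - eta * (1 - PR^(-(gamma-1)/gamma)))
Exponent = -(1.35-1)/1.35 = -0.25925926
PR^exp = 3.0^(-0.25925926) = 0.75214556
Factor = 1 - 0.84*(1 - 0.75214556) = 0.79180227
T_out = 539 * 0.79180227 = 426.78 K


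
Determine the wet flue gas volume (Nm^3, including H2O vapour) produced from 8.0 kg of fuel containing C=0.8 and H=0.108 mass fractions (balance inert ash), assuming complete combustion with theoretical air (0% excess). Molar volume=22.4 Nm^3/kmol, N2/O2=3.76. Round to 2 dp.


Per kg fuel: CO2 = (C/12 kmol)*22.4 = (0.8/12)*22.4 = 1.49333 Nm^3
Per kg fuel: H2O = (H/2 kmol)*22.4 = (0.108/2)*22.4 = 1.20960 Nm^3
O2 needed per kg fuel = C/12 + H/4 = 0.8/12 + 0.108/4 = 0.09366667 kmol
Per kg fuel: N2 = O2*3.76*22.4 = 0.09366667*3.76*22.4 = 7.88898 Nm^3
Total per kg = 1.49333 + 1.20960 + 7.88898 = 10.59191 Nm^3
Total = 10.59191 * 8.0 = 84.74 Nm^3


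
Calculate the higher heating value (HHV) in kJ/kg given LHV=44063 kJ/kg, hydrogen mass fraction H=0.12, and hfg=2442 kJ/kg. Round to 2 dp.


HHV = LHV + hfg * 9 * H
Water addition = 2442 * 9 * 0.12 = 2637.360 kJ/kg
HHV = 44063 + 2637.360 = 46700.36 kJ/kg


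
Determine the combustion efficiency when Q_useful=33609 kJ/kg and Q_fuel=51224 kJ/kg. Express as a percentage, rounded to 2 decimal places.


Efficiency = (Q_useful / Q_fuel) * 100
Efficiency = (33609 / 51224) * 100
Efficiency = 0.6561 * 100 = 65.61%


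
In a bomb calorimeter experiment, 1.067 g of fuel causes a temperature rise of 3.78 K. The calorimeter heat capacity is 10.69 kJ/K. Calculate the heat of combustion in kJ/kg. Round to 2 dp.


Hc = C_cal * delta_T / m_fuel
Q_released = 10.69 * 3.78 = 40.4082 kJ
m_fuel = 1.067 g = 1.067/1000 kg = 0.001067 kg
Hc = 40.4082 / 0.001067 = 37870.85 kJ/kg


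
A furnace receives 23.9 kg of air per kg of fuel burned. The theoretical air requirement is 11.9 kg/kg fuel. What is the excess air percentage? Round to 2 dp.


Excess air = actual - stoichiometric = 23.9 - 11.9 = 12.00 kg/kg fuel
Excess air % = (excess / stoich) * 100 = (12.00 / 11.9) * 100 = 100.84%


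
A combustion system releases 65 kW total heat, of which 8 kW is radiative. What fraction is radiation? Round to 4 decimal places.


f_rad = Q_rad / Q_total
f_rad = 8 / 65 = 0.1231


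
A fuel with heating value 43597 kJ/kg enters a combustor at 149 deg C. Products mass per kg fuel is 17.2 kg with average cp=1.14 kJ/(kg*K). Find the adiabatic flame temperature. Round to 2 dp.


T_ad = T_in + Hc / (m_p * cp)
Denominator = 17.2 * 1.14 = 19.6080
Temperature rise = 43597 / 19.6080 = 2223.43 K
T_ad = 149 + 2223.43 = 2372.43 deg C


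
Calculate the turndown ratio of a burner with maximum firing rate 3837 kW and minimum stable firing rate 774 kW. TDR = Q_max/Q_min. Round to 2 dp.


TDR = Q_max / Q_min
TDR = 3837 / 774 = 4.96


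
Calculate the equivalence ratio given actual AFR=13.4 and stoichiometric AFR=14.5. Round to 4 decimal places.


phi = AFR_stoich / AFR_actual
phi = 14.5 / 13.4 = 1.0821


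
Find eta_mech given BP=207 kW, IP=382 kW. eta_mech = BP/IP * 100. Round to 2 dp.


eta_mech = (BP / IP) * 100
Ratio = 207 / 382 = 0.5419
eta_mech = 0.5419 * 100 = 54.19%


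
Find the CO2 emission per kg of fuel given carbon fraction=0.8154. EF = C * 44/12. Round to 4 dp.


EF = C_frac * (M_CO2 / M_C)
EF = 0.8154 * (44/12)
EF = 0.8154 * 3.666667 = 2.9898 kg_CO2/kg_fuel


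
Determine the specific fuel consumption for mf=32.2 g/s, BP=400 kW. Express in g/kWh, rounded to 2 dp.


SFC = (mf / BP) * 3600
Rate = 32.2 / 400 = 0.080500 g/(s*kW)
SFC = 0.080500 * 3600 = 289.80 g/kWh


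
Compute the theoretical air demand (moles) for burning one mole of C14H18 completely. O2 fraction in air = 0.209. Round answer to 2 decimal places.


Balanced combustion: C14H18 + 18.5 O2 -> 14 CO2 + 9 H2O
O2 needed = C + H/4 = 14 + 18/4 = 18.50 moles
Air moles = O2 / 0.209 = 18.50 / 0.209 = 88.52 moles air


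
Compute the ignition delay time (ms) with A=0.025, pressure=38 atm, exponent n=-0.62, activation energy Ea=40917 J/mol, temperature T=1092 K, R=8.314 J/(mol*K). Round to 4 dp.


tau = A * P^n * exp(Ea/(R*T))
P^n = 38^(-0.62) = 0.10484173
Ea/(R*T) = 40917/(8.314*1092) = 4.506829
exp(Ea/(R*T)) = 90.634005
tau = 0.025 * 0.10484173 * 90.634005 = 0.2376 ms


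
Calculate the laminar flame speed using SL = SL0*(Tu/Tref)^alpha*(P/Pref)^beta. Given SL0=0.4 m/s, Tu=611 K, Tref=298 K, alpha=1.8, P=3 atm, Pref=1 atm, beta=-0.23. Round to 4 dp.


SL = SL0 * (Tu/Tref)^alpha * (P/Pref)^beta
T ratio = 611/298 = 2.05033557
(T ratio)^alpha = 2.05033557^1.8 = 3.641538
(P/Pref)^beta = 3^(-0.23) = 0.776716
SL = 0.4 * 3.641538 * 0.776716 = 1.1314 m/s


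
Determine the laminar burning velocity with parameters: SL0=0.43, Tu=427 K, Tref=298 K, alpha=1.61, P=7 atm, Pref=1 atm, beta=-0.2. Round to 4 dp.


SL = SL0 * (Tu/Tref)^alpha * (P/Pref)^beta
T ratio = 427/298 = 1.43288591
(T ratio)^alpha = 1.43288591^1.61 = 1.784435
(P/Pref)^beta = 7^(-0.2) = 0.677611
SL = 0.43 * 1.784435 * 0.677611 = 0.5199 m/s


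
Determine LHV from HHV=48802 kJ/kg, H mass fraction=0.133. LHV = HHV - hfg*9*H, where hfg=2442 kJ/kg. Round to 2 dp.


LHV = HHV - hfg * 9 * H
Water correction = 2442 * 9 * 0.133 = 2923.074 kJ/kg
LHV = 48802 - 2923.074 = 45878.93 kJ/kg


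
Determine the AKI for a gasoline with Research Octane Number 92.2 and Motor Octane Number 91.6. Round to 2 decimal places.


AKI = (RON + MON) / 2
AKI = (92.2 + 91.6) / 2
AKI = 183.8 / 2 = 91.90


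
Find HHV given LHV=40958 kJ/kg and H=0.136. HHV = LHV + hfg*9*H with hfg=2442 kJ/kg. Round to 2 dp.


HHV = LHV + hfg * 9 * H
Water addition = 2442 * 9 * 0.136 = 2989.008 kJ/kg
HHV = 40958 + 2989.008 = 43947.01 kJ/kg


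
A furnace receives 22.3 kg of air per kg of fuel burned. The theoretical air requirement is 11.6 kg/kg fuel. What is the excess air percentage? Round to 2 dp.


Excess air = actual - stoichiometric = 22.3 - 11.6 = 10.70 kg/kg fuel
Excess air % = (excess / stoich) * 100 = (10.70 / 11.6) * 100 = 92.24%


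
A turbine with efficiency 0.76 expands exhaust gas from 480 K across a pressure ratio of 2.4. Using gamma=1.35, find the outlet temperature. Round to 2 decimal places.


T_out = T_in * (1 - eta * (1 - PR^(-(gamma-1)/gamma)))
Exponent = -(1.35-1)/1.35 = -0.25925926
PR^exp = 2.4^(-0.25925926) = 0.79694200
Factor = 1 - 0.76*(1 - 0.79694200) = 0.84567592
T_out = 480 * 0.84567592 = 405.92 K


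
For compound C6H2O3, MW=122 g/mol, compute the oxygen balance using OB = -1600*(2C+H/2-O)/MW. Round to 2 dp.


OB = -1600 * (2C + H/2 - O) / MW
Inner = 2*6 + 2/2 - 3 = 10.00
OB = -1600 * 10.00 / 122 = -131.15%


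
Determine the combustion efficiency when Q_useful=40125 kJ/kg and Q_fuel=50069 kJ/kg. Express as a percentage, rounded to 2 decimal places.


Efficiency = (Q_useful / Q_fuel) * 100
Efficiency = (40125 / 50069) * 100
Efficiency = 0.8014 * 100 = 80.14%


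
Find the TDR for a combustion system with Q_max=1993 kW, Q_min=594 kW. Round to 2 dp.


TDR = Q_max / Q_min
TDR = 1993 / 594 = 3.36


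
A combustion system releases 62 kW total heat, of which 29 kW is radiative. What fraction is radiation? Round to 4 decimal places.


f_rad = Q_rad / Q_total
f_rad = 29 / 62 = 0.4677


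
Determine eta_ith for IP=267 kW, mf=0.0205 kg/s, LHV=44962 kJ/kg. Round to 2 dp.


eta_ith = (IP / (mf * LHV)) * 100
Denominator = 0.0205 * 44962 = 921.7210 kW
eta_ith = (267 / 921.7210) * 100 = 28.97%


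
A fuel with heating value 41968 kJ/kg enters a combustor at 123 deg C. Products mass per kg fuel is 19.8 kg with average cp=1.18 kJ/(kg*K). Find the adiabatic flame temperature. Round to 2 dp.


T_ad = T_in + Hc / (m_p * cp)
Denominator = 19.8 * 1.18 = 23.3640
Temperature rise = 41968 / 23.3640 = 1796.27 K
T_ad = 123 + 1796.27 = 1919.27 deg C


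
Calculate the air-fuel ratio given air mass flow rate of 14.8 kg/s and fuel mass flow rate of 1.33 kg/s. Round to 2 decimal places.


AFR = m_air / m_fuel
AFR = 14.8 / 1.33 = 11.13


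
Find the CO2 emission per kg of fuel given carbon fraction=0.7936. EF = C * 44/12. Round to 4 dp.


EF = C_frac * (M_CO2 / M_C)
EF = 0.7936 * (44/12)
EF = 0.7936 * 3.666667 = 2.9099 kg_CO2/kg_fuel


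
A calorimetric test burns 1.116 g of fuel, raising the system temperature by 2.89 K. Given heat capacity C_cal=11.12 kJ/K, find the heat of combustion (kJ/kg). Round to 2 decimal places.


Hc = C_cal * delta_T / m_fuel
Q_released = 11.12 * 2.89 = 32.1368 kJ
m_fuel = 1.116 g = 1.116/1000 kg = 0.001116 kg
Hc = 32.1368 / 0.001116 = 28796.42 kJ/kg


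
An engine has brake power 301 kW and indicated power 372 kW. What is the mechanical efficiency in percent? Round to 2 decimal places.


eta_mech = (BP / IP) * 100
Ratio = 301 / 372 = 0.8091
eta_mech = 0.8091 * 100 = 80.91%


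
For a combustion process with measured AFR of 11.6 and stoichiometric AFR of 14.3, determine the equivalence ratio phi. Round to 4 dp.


phi = AFR_stoich / AFR_actual
phi = 14.3 / 11.6 = 1.2328


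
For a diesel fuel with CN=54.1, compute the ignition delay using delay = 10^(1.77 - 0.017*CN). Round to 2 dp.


delay = 10^(1.77 - 0.017*CN)
Exponent = 1.77 - 0.017*54.1 = 0.8503
delay = 10^0.8503 = 7.08 ms


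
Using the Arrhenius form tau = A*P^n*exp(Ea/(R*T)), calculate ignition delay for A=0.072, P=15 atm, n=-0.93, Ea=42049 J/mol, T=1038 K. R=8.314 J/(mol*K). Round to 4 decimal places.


tau = A * P^n * exp(Ea/(R*T))
P^n = 15^(-0.93) = 0.08058146
Ea/(R*T) = 42049/(8.314*1038) = 4.872460
exp(Ea/(R*T)) = 130.641924
tau = 0.072 * 0.08058146 * 130.641924 = 0.7580 ms


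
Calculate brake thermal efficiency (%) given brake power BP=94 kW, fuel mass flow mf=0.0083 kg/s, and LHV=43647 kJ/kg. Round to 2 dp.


eta_BTE = (BP / (mf * LHV)) * 100
Denominator = 0.0083 * 43647 = 362.2701 kW
eta_BTE = (94 / 362.2701) * 100 = 25.95%


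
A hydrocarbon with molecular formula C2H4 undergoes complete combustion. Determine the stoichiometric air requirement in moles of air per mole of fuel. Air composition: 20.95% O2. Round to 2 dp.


Balanced combustion: C2H4 + 3 O2 -> 2 CO2 + 2 H2O
O2 needed = C + H/4 = 2 + 4/4 = 3.00 moles
Air moles = O2 / 0.2095 = 3.00 / 0.2095 = 14.32 moles air


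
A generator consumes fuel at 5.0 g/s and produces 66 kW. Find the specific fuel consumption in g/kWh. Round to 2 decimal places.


SFC = (mf / BP) * 3600
Rate = 5.0 / 66 = 0.075758 g/(s*kW)
SFC = 0.075758 * 3600 = 272.73 g/kWh


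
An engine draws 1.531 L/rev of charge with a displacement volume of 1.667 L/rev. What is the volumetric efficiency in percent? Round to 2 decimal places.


eta_v = (V_actual / V_disp) * 100
Ratio = 1.531 / 1.667 = 0.9184
eta_v = 0.9184 * 100 = 91.84%


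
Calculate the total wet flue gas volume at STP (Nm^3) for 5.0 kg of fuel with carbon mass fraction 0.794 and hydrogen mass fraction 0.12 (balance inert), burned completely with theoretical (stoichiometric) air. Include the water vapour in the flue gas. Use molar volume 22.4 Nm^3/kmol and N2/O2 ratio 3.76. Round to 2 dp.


Per kg fuel: CO2 = (C/12 kmol)*22.4 = (0.794/12)*22.4 = 1.48213 Nm^3
Per kg fuel: H2O = (H/2 kmol)*22.4 = (0.12/2)*22.4 = 1.34400 Nm^3
O2 needed per kg fuel = C/12 + H/4 = 0.794/12 + 0.12/4 = 0.09616667 kmol
Per kg fuel: N2 = O2*3.76*22.4 = 0.09616667*3.76*22.4 = 8.09954 Nm^3
Total per kg = 1.48213 + 1.34400 + 8.09954 = 10.92567 Nm^3
Total = 10.92567 * 5.0 = 54.63 Nm^3


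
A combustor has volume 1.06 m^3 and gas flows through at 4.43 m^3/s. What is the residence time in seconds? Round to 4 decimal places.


tau = V / Q_flow
tau = 1.06 / 4.43 = 0.2393 s


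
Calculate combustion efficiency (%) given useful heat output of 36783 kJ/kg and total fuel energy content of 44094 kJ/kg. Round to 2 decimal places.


Efficiency = (Q_useful / Q_fuel) * 100
Efficiency = (36783 / 44094) * 100
Efficiency = 0.8342 * 100 = 83.42%


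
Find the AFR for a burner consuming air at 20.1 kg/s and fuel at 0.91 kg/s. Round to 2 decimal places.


AFR = m_air / m_fuel
AFR = 20.1 / 0.91 = 22.09


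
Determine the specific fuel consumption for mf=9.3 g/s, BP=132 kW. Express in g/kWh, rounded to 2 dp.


SFC = (mf / BP) * 3600
Rate = 9.3 / 132 = 0.070455 g/(s*kW)
SFC = 0.070455 * 3600 = 253.64 g/kWh


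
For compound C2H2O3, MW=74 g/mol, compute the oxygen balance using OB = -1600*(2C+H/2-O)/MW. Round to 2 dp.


OB = -1600 * (2C + H/2 - O) / MW
Inner = 2*2 + 2/2 - 3 = 2.00
OB = -1600 * 2.00 / 74 = -43.24%


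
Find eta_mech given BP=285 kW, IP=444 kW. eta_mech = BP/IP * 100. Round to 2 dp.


eta_mech = (BP / IP) * 100
Ratio = 285 / 444 = 0.6419
eta_mech = 0.6419 * 100 = 64.19%


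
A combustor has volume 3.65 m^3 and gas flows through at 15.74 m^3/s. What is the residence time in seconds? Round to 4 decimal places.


tau = V / Q_flow
tau = 3.65 / 15.74 = 0.2319 s


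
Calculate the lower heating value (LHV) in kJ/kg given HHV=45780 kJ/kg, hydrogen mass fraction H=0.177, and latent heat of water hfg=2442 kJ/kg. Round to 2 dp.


LHV = HHV - hfg * 9 * H
Water correction = 2442 * 9 * 0.177 = 3890.106 kJ/kg
LHV = 45780 - 3890.106 = 41889.89 kJ/kg


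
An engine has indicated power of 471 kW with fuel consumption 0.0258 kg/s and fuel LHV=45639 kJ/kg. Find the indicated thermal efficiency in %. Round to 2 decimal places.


eta_ith = (IP / (mf * LHV)) * 100
Denominator = 0.0258 * 45639 = 1177.4862 kW
eta_ith = (471 / 1177.4862) * 100 = 40.00%


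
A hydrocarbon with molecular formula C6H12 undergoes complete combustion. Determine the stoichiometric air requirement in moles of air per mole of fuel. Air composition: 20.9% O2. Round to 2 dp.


Balanced combustion: C6H12 + 9 O2 -> 6 CO2 + 6 H2O
O2 needed = C + H/4 = 6 + 12/4 = 9.00 moles
Air moles = O2 / 0.209 = 9.00 / 0.209 = 43.06 moles air


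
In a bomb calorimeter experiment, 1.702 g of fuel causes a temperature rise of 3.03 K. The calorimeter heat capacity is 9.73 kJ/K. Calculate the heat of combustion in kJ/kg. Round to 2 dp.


Hc = C_cal * delta_T / m_fuel
Q_released = 9.73 * 3.03 = 29.4819 kJ
m_fuel = 1.702 g = 1.702/1000 kg = 0.001702 kg
Hc = 29.4819 / 0.001702 = 17321.92 kJ/kg


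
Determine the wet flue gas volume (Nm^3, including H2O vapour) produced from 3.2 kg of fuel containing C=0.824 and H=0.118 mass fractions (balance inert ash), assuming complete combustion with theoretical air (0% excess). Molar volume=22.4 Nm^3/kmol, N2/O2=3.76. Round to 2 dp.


Per kg fuel: CO2 = (C/12 kmol)*22.4 = (0.824/12)*22.4 = 1.53813 Nm^3
Per kg fuel: H2O = (H/2 kmol)*22.4 = (0.118/2)*22.4 = 1.32160 Nm^3
O2 needed per kg fuel = C/12 + H/4 = 0.824/12 + 0.118/4 = 0.09816667 kmol
Per kg fuel: N2 = O2*3.76*22.4 = 0.09816667*3.76*22.4 = 8.26799 Nm^3
Total per kg = 1.53813 + 1.32160 + 8.26799 = 11.12772 Nm^3
Total = 11.12772 * 3.2 = 35.61 Nm^3


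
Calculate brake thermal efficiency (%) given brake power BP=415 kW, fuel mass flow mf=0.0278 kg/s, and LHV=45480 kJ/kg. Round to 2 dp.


eta_BTE = (BP / (mf * LHV)) * 100
Denominator = 0.0278 * 45480 = 1264.3440 kW
eta_BTE = (415 / 1264.3440) * 100 = 32.82%


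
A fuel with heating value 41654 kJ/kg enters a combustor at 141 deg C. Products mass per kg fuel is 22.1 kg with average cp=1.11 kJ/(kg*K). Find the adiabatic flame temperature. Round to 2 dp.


T_ad = T_in + Hc / (m_p * cp)
Denominator = 22.1 * 1.11 = 24.5310
Temperature rise = 41654 / 24.5310 = 1698.01 K
T_ad = 141 + 1698.01 = 1839.01 deg C


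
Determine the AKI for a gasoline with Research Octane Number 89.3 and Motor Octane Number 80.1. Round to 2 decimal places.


AKI = (RON + MON) / 2
AKI = (89.3 + 80.1) / 2
AKI = 169.4 / 2 = 84.70


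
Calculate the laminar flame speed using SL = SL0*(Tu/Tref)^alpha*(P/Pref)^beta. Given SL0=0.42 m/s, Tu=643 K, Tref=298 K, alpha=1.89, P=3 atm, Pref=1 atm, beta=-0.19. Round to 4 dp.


SL = SL0 * (Tu/Tref)^alpha * (P/Pref)^beta
T ratio = 643/298 = 2.15771812
(T ratio)^alpha = 2.15771812^1.89 = 4.278091
(P/Pref)^beta = 3^(-0.19) = 0.811609
SL = 0.42 * 4.278091 * 0.811609 = 1.4583 m/s


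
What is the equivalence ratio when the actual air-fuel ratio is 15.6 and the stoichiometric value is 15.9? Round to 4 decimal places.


phi = AFR_stoich / AFR_actual
phi = 15.9 / 15.6 = 1.0192


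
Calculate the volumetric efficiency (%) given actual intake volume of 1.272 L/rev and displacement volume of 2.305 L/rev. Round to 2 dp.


eta_v = (V_actual / V_disp) * 100
Ratio = 1.272 / 2.305 = 0.5518
eta_v = 0.5518 * 100 = 55.18%


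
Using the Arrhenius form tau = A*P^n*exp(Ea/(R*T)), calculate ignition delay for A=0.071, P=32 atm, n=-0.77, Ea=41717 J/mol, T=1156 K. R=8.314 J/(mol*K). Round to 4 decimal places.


tau = A * P^n * exp(Ea/(R*T))
P^n = 32^(-0.77) = 0.06934809
Ea/(R*T) = 41717/(8.314*1156) = 4.340555
exp(Ea/(R*T)) = 76.750087
tau = 0.071 * 0.06934809 * 76.750087 = 0.3779 ms


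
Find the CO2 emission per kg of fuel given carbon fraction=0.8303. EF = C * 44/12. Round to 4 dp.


EF = C_frac * (M_CO2 / M_C)
EF = 0.8303 * (44/12)
EF = 0.8303 * 3.666667 = 3.0444 kg_CO2/kg_fuel


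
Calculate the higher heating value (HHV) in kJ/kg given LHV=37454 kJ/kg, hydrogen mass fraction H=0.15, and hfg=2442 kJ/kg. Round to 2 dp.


HHV = LHV + hfg * 9 * H
Water addition = 2442 * 9 * 0.15 = 3296.700 kJ/kg
HHV = 37454 + 3296.700 = 40750.70 kJ/kg


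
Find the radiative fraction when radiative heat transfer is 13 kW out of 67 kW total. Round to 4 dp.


f_rad = Q_rad / Q_total
f_rad = 13 / 67 = 0.1940


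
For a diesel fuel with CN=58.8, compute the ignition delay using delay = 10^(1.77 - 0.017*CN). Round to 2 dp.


delay = 10^(1.77 - 0.017*CN)
Exponent = 1.77 - 0.017*58.8 = 0.7704
delay = 10^0.7704 = 5.89 ms


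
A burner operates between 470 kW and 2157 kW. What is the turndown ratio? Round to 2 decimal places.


TDR = Q_max / Q_min
TDR = 2157 / 470 = 4.59


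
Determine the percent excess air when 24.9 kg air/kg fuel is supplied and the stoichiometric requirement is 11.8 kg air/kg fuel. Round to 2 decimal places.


Excess air = actual - stoichiometric = 24.9 - 11.8 = 13.10 kg/kg fuel
Excess air % = (excess / stoich) * 100 = (13.10 / 11.8) * 100 = 111.02%


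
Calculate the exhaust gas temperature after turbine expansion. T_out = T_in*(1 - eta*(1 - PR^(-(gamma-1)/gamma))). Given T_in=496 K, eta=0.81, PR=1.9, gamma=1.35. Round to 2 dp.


T_out = T_in * (1 - eta * (1 - PR^(-(gamma-1)/gamma)))
Exponent = -(1.35-1)/1.35 = -0.25925926
PR^exp = 1.9^(-0.25925926) = 0.84670193
Factor = 1 - 0.81*(1 - 0.84670193) = 0.87582856
T_out = 496 * 0.87582856 = 434.41 K
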